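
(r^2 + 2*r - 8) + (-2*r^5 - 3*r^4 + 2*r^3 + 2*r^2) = -2*r^5 - 3*r^4 + 2*r^3 + 3*r^2 + 2*r - 8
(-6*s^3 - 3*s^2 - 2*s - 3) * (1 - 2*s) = 12*s^4 + s^2 + 4*s - 3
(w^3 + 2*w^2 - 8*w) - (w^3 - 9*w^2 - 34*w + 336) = 11*w^2 + 26*w - 336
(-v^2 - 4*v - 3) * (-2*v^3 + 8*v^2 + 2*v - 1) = 2*v^5 - 28*v^3 - 31*v^2 - 2*v + 3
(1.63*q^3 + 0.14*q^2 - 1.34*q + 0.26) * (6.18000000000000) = 10.0734*q^3 + 0.8652*q^2 - 8.2812*q + 1.6068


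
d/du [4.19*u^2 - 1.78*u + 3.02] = 8.38*u - 1.78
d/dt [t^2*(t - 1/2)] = t*(3*t - 1)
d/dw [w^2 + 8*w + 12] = 2*w + 8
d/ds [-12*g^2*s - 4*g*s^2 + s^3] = -12*g^2 - 8*g*s + 3*s^2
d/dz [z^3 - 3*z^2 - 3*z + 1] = 3*z^2 - 6*z - 3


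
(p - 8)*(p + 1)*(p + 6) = p^3 - p^2 - 50*p - 48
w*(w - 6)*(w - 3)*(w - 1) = w^4 - 10*w^3 + 27*w^2 - 18*w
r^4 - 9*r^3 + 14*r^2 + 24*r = r*(r - 6)*(r - 4)*(r + 1)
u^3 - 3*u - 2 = (u - 2)*(u + 1)^2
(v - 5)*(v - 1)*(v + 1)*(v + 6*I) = v^4 - 5*v^3 + 6*I*v^3 - v^2 - 30*I*v^2 + 5*v - 6*I*v + 30*I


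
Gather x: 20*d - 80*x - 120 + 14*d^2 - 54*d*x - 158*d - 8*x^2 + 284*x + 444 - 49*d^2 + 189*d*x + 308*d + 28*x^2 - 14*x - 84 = -35*d^2 + 170*d + 20*x^2 + x*(135*d + 190) + 240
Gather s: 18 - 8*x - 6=12 - 8*x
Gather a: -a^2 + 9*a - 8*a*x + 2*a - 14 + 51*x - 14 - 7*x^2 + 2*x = -a^2 + a*(11 - 8*x) - 7*x^2 + 53*x - 28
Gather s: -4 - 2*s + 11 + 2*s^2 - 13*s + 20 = 2*s^2 - 15*s + 27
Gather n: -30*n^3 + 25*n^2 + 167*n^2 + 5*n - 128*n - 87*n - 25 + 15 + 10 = -30*n^3 + 192*n^2 - 210*n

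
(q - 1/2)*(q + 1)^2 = q^3 + 3*q^2/2 - 1/2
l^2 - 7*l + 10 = (l - 5)*(l - 2)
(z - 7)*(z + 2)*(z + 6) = z^3 + z^2 - 44*z - 84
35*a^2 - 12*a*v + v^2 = (-7*a + v)*(-5*a + v)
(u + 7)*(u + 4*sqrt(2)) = u^2 + 4*sqrt(2)*u + 7*u + 28*sqrt(2)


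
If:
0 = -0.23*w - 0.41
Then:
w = -1.78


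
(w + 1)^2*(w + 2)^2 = w^4 + 6*w^3 + 13*w^2 + 12*w + 4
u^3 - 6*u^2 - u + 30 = (u - 5)*(u - 3)*(u + 2)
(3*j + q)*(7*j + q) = 21*j^2 + 10*j*q + q^2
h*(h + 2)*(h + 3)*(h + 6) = h^4 + 11*h^3 + 36*h^2 + 36*h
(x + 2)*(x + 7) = x^2 + 9*x + 14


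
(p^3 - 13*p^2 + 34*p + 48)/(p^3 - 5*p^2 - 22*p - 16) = (p - 6)/(p + 2)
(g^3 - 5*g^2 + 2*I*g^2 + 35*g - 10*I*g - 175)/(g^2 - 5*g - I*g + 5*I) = (g^2 + 2*I*g + 35)/(g - I)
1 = 1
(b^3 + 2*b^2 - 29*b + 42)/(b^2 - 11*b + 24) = (b^2 + 5*b - 14)/(b - 8)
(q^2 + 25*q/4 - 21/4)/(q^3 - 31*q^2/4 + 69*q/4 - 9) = (q + 7)/(q^2 - 7*q + 12)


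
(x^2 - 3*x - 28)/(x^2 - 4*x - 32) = (x - 7)/(x - 8)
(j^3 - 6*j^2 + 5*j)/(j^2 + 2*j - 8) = j*(j^2 - 6*j + 5)/(j^2 + 2*j - 8)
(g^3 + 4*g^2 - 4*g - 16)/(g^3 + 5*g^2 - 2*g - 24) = (g + 2)/(g + 3)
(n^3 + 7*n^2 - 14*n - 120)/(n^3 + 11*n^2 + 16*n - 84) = (n^2 + n - 20)/(n^2 + 5*n - 14)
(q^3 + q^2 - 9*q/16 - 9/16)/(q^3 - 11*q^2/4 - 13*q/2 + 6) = (4*q^2 + 7*q + 3)/(4*(q^2 - 2*q - 8))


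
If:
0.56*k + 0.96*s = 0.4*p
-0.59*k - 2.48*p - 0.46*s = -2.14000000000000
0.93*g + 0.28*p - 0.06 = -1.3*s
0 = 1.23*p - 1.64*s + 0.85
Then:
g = -1.98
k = -1.45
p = 0.98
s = 1.25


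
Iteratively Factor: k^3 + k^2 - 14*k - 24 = (k + 2)*(k^2 - k - 12) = (k + 2)*(k + 3)*(k - 4)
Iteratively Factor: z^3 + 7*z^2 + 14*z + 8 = (z + 4)*(z^2 + 3*z + 2) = (z + 1)*(z + 4)*(z + 2)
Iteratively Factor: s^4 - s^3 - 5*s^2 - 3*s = (s + 1)*(s^3 - 2*s^2 - 3*s) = s*(s + 1)*(s^2 - 2*s - 3) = s*(s + 1)^2*(s - 3)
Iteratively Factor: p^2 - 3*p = (p)*(p - 3)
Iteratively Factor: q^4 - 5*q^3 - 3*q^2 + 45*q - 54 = (q - 3)*(q^3 - 2*q^2 - 9*q + 18) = (q - 3)*(q + 3)*(q^2 - 5*q + 6) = (q - 3)*(q - 2)*(q + 3)*(q - 3)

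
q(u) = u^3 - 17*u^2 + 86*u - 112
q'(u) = 3*u^2 - 34*u + 86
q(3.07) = 20.73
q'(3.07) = 9.89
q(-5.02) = -1098.63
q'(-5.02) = 332.28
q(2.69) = 15.79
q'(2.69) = 16.25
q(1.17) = -33.05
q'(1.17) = 50.33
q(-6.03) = -1467.97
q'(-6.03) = 400.10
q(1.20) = -31.55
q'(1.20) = 49.52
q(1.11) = -36.12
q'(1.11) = 51.96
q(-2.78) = -503.95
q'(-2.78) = 203.71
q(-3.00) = -550.00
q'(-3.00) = 215.00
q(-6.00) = -1456.00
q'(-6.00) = 398.00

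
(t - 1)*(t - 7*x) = t^2 - 7*t*x - t + 7*x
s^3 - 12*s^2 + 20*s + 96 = (s - 8)*(s - 6)*(s + 2)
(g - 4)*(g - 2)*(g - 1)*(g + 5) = g^4 - 2*g^3 - 21*g^2 + 62*g - 40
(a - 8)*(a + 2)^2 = a^3 - 4*a^2 - 28*a - 32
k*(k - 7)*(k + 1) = k^3 - 6*k^2 - 7*k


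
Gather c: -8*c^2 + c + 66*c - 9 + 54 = -8*c^2 + 67*c + 45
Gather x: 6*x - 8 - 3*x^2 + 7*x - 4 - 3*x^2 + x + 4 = -6*x^2 + 14*x - 8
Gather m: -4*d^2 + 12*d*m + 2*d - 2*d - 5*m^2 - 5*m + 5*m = -4*d^2 + 12*d*m - 5*m^2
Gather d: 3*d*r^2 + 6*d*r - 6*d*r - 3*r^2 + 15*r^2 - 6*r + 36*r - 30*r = 3*d*r^2 + 12*r^2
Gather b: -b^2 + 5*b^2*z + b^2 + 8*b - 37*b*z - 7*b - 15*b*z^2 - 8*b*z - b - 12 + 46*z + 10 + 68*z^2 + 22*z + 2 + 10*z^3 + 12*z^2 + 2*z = 5*b^2*z + b*(-15*z^2 - 45*z) + 10*z^3 + 80*z^2 + 70*z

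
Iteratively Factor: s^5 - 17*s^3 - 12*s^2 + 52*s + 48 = (s - 2)*(s^4 + 2*s^3 - 13*s^2 - 38*s - 24) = (s - 4)*(s - 2)*(s^3 + 6*s^2 + 11*s + 6) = (s - 4)*(s - 2)*(s + 1)*(s^2 + 5*s + 6) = (s - 4)*(s - 2)*(s + 1)*(s + 2)*(s + 3)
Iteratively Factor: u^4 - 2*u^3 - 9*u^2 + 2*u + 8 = (u + 1)*(u^3 - 3*u^2 - 6*u + 8) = (u - 4)*(u + 1)*(u^2 + u - 2) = (u - 4)*(u + 1)*(u + 2)*(u - 1)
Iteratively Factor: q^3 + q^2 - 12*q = (q + 4)*(q^2 - 3*q) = (q - 3)*(q + 4)*(q)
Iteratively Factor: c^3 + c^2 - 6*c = (c - 2)*(c^2 + 3*c) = (c - 2)*(c + 3)*(c)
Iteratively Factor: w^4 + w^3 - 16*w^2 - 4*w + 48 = (w - 2)*(w^3 + 3*w^2 - 10*w - 24) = (w - 3)*(w - 2)*(w^2 + 6*w + 8) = (w - 3)*(w - 2)*(w + 2)*(w + 4)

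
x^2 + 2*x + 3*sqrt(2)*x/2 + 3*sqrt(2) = (x + 2)*(x + 3*sqrt(2)/2)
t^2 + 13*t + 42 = (t + 6)*(t + 7)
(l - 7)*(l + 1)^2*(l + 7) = l^4 + 2*l^3 - 48*l^2 - 98*l - 49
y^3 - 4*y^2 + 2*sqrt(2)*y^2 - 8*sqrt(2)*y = y*(y - 4)*(y + 2*sqrt(2))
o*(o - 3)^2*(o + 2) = o^4 - 4*o^3 - 3*o^2 + 18*o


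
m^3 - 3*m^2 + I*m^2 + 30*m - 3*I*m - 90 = (m - 3)*(m - 5*I)*(m + 6*I)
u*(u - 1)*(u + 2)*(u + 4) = u^4 + 5*u^3 + 2*u^2 - 8*u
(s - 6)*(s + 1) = s^2 - 5*s - 6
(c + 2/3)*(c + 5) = c^2 + 17*c/3 + 10/3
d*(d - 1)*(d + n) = d^3 + d^2*n - d^2 - d*n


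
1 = 1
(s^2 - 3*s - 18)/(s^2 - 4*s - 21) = (s - 6)/(s - 7)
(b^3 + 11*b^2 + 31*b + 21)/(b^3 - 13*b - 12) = (b + 7)/(b - 4)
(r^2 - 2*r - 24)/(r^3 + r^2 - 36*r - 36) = (r + 4)/(r^2 + 7*r + 6)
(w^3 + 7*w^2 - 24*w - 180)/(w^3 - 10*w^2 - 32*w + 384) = (w^2 + w - 30)/(w^2 - 16*w + 64)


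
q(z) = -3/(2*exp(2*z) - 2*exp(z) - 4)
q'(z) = -3*(-4*exp(2*z) + 2*exp(z))/(2*exp(2*z) - 2*exp(z) - 4)^2 = (3*exp(z) - 3/2)*exp(z)/(-exp(2*z) + exp(z) + 2)^2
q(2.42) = -0.01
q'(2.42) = 0.03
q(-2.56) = 0.72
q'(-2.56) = -0.02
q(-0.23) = 0.69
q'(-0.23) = 0.15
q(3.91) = -0.00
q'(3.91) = 0.00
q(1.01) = -0.54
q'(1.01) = 2.37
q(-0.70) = 0.67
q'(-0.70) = -0.00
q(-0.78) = 0.67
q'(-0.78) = -0.01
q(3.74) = -0.00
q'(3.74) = 0.00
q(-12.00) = 0.75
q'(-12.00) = 0.00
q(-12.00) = 0.75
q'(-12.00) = 0.00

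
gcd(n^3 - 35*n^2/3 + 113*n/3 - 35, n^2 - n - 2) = 1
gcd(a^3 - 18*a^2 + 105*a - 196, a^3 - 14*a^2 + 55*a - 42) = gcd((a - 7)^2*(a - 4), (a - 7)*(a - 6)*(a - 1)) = a - 7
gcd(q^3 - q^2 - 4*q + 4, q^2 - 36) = 1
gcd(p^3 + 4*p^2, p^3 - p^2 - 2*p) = p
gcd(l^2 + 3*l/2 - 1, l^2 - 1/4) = l - 1/2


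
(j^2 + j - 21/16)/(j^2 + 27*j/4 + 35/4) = (j - 3/4)/(j + 5)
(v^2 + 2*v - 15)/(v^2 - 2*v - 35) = (v - 3)/(v - 7)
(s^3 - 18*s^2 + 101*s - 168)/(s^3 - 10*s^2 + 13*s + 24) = (s - 7)/(s + 1)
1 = 1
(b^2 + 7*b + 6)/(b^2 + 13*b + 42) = (b + 1)/(b + 7)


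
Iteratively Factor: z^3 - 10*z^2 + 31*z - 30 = (z - 3)*(z^2 - 7*z + 10) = (z - 3)*(z - 2)*(z - 5)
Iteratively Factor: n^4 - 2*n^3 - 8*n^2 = (n + 2)*(n^3 - 4*n^2) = n*(n + 2)*(n^2 - 4*n) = n^2*(n + 2)*(n - 4)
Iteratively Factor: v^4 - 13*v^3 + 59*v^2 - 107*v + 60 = (v - 3)*(v^3 - 10*v^2 + 29*v - 20) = (v - 5)*(v - 3)*(v^2 - 5*v + 4) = (v - 5)*(v - 3)*(v - 1)*(v - 4)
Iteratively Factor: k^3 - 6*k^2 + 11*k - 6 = (k - 1)*(k^2 - 5*k + 6) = (k - 2)*(k - 1)*(k - 3)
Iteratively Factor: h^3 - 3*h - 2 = (h + 1)*(h^2 - h - 2) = (h - 2)*(h + 1)*(h + 1)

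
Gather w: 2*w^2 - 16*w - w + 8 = 2*w^2 - 17*w + 8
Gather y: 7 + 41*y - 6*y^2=-6*y^2 + 41*y + 7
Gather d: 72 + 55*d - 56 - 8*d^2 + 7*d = -8*d^2 + 62*d + 16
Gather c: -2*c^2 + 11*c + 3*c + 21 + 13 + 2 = -2*c^2 + 14*c + 36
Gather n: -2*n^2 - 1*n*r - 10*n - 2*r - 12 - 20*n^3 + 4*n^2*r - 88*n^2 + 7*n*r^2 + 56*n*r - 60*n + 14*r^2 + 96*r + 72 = -20*n^3 + n^2*(4*r - 90) + n*(7*r^2 + 55*r - 70) + 14*r^2 + 94*r + 60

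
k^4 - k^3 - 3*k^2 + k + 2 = (k - 2)*(k - 1)*(k + 1)^2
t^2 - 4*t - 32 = (t - 8)*(t + 4)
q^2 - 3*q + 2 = (q - 2)*(q - 1)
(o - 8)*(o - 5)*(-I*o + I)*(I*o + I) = o^4 - 13*o^3 + 39*o^2 + 13*o - 40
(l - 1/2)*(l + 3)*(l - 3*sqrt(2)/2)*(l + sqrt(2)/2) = l^4 - sqrt(2)*l^3 + 5*l^3/2 - 5*sqrt(2)*l^2/2 - 3*l^2 - 15*l/4 + 3*sqrt(2)*l/2 + 9/4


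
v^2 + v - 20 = (v - 4)*(v + 5)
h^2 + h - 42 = (h - 6)*(h + 7)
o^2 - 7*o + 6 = (o - 6)*(o - 1)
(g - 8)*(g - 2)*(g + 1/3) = g^3 - 29*g^2/3 + 38*g/3 + 16/3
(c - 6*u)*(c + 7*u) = c^2 + c*u - 42*u^2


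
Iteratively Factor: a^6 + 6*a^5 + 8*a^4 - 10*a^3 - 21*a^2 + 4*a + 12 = (a + 3)*(a^5 + 3*a^4 - a^3 - 7*a^2 + 4) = (a + 2)*(a + 3)*(a^4 + a^3 - 3*a^2 - a + 2) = (a - 1)*(a + 2)*(a + 3)*(a^3 + 2*a^2 - a - 2) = (a - 1)*(a + 2)^2*(a + 3)*(a^2 - 1) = (a - 1)*(a + 1)*(a + 2)^2*(a + 3)*(a - 1)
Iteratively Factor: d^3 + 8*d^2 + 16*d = (d)*(d^2 + 8*d + 16) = d*(d + 4)*(d + 4)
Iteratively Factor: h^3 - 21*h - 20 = (h - 5)*(h^2 + 5*h + 4) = (h - 5)*(h + 4)*(h + 1)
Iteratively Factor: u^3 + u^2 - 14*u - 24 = (u + 2)*(u^2 - u - 12) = (u - 4)*(u + 2)*(u + 3)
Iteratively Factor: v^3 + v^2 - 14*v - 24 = (v + 3)*(v^2 - 2*v - 8) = (v + 2)*(v + 3)*(v - 4)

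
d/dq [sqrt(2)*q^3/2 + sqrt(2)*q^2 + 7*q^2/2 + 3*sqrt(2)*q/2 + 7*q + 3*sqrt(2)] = 3*sqrt(2)*q^2/2 + 2*sqrt(2)*q + 7*q + 3*sqrt(2)/2 + 7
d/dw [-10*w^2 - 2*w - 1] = -20*w - 2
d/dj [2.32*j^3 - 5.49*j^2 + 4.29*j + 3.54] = 6.96*j^2 - 10.98*j + 4.29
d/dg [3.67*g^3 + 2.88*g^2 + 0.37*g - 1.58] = 11.01*g^2 + 5.76*g + 0.37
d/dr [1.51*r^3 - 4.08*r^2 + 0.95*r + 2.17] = 4.53*r^2 - 8.16*r + 0.95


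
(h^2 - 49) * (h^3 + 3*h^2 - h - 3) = h^5 + 3*h^4 - 50*h^3 - 150*h^2 + 49*h + 147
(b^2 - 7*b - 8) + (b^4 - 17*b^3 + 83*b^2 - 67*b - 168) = b^4 - 17*b^3 + 84*b^2 - 74*b - 176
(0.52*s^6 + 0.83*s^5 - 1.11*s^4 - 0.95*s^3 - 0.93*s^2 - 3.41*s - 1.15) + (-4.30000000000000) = 0.52*s^6 + 0.83*s^5 - 1.11*s^4 - 0.95*s^3 - 0.93*s^2 - 3.41*s - 5.45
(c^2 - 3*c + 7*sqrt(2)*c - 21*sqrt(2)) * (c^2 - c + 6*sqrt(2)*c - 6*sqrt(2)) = c^4 - 4*c^3 + 13*sqrt(2)*c^3 - 52*sqrt(2)*c^2 + 87*c^2 - 336*c + 39*sqrt(2)*c + 252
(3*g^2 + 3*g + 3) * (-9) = -27*g^2 - 27*g - 27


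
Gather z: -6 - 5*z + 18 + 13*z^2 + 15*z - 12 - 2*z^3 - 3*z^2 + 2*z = -2*z^3 + 10*z^2 + 12*z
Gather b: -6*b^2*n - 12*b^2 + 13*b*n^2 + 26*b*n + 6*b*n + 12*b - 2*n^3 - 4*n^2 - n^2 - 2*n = b^2*(-6*n - 12) + b*(13*n^2 + 32*n + 12) - 2*n^3 - 5*n^2 - 2*n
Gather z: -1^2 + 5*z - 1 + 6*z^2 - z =6*z^2 + 4*z - 2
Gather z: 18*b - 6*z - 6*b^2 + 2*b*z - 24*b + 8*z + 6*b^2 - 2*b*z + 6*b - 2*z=0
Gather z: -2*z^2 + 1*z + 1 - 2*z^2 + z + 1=-4*z^2 + 2*z + 2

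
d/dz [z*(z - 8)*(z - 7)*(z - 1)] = 4*z^3 - 48*z^2 + 142*z - 56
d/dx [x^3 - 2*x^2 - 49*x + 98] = 3*x^2 - 4*x - 49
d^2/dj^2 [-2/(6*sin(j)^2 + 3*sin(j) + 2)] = 6*(48*sin(j)^4 + 18*sin(j)^3 - 85*sin(j)^2 - 38*sin(j) + 2)/(6*sin(j)^2 + 3*sin(j) + 2)^3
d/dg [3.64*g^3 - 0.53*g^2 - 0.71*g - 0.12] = 10.92*g^2 - 1.06*g - 0.71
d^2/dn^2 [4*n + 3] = 0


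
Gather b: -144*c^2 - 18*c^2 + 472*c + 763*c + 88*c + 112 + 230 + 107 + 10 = -162*c^2 + 1323*c + 459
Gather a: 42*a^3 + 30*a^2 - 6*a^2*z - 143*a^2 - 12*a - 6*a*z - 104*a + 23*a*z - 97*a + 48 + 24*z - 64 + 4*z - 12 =42*a^3 + a^2*(-6*z - 113) + a*(17*z - 213) + 28*z - 28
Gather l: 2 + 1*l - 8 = l - 6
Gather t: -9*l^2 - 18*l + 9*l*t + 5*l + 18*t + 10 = -9*l^2 - 13*l + t*(9*l + 18) + 10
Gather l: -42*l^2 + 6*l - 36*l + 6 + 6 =-42*l^2 - 30*l + 12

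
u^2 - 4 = (u - 2)*(u + 2)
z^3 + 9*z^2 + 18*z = z*(z + 3)*(z + 6)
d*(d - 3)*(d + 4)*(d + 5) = d^4 + 6*d^3 - 7*d^2 - 60*d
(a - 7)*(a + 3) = a^2 - 4*a - 21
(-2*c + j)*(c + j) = -2*c^2 - c*j + j^2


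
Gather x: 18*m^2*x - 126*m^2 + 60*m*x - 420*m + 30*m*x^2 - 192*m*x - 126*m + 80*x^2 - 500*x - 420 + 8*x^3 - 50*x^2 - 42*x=-126*m^2 - 546*m + 8*x^3 + x^2*(30*m + 30) + x*(18*m^2 - 132*m - 542) - 420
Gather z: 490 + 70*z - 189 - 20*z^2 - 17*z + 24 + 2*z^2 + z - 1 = -18*z^2 + 54*z + 324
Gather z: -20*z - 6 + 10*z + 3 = -10*z - 3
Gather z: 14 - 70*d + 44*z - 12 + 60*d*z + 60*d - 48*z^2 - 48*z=-10*d - 48*z^2 + z*(60*d - 4) + 2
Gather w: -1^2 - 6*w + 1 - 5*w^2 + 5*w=-5*w^2 - w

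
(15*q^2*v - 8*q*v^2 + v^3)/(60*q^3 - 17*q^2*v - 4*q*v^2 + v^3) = v/(4*q + v)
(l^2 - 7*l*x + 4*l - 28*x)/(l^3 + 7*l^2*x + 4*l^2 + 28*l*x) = (l - 7*x)/(l*(l + 7*x))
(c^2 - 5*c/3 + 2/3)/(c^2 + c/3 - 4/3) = (3*c - 2)/(3*c + 4)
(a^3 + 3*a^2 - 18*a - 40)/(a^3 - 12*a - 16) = (a + 5)/(a + 2)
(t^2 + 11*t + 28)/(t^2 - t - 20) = (t + 7)/(t - 5)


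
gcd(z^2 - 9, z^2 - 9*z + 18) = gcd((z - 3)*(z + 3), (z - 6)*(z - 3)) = z - 3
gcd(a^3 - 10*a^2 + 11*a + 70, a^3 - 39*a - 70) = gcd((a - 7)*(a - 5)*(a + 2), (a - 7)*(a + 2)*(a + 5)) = a^2 - 5*a - 14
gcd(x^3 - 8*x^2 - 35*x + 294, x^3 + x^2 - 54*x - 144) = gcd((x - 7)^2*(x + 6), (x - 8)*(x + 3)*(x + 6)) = x + 6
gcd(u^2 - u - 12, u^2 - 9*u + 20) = u - 4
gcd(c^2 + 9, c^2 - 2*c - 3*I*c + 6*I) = c - 3*I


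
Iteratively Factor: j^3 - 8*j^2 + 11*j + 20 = (j - 5)*(j^2 - 3*j - 4) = (j - 5)*(j - 4)*(j + 1)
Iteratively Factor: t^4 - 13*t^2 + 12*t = (t - 3)*(t^3 + 3*t^2 - 4*t) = t*(t - 3)*(t^2 + 3*t - 4) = t*(t - 3)*(t - 1)*(t + 4)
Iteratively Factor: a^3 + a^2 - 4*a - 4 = (a + 2)*(a^2 - a - 2) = (a + 1)*(a + 2)*(a - 2)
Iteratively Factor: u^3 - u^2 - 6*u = (u - 3)*(u^2 + 2*u) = u*(u - 3)*(u + 2)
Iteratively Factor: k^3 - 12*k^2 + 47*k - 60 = (k - 4)*(k^2 - 8*k + 15) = (k - 4)*(k - 3)*(k - 5)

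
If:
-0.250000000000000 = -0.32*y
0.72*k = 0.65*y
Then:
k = 0.71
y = 0.78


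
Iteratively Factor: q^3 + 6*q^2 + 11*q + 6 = (q + 3)*(q^2 + 3*q + 2) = (q + 1)*(q + 3)*(q + 2)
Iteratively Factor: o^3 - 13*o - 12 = (o + 3)*(o^2 - 3*o - 4) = (o + 1)*(o + 3)*(o - 4)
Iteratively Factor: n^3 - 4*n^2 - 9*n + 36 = (n - 4)*(n^2 - 9) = (n - 4)*(n - 3)*(n + 3)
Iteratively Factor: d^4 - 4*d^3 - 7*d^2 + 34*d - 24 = (d + 3)*(d^3 - 7*d^2 + 14*d - 8) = (d - 2)*(d + 3)*(d^2 - 5*d + 4) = (d - 4)*(d - 2)*(d + 3)*(d - 1)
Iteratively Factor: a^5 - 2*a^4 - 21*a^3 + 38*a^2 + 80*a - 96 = (a + 4)*(a^4 - 6*a^3 + 3*a^2 + 26*a - 24) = (a - 1)*(a + 4)*(a^3 - 5*a^2 - 2*a + 24) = (a - 1)*(a + 2)*(a + 4)*(a^2 - 7*a + 12) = (a - 3)*(a - 1)*(a + 2)*(a + 4)*(a - 4)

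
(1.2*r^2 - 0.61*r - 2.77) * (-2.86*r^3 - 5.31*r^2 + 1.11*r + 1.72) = -3.432*r^5 - 4.6274*r^4 + 12.4933*r^3 + 16.0956*r^2 - 4.1239*r - 4.7644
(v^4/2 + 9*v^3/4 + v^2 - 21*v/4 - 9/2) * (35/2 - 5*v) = -5*v^5/2 - 5*v^4/2 + 275*v^3/8 + 175*v^2/4 - 555*v/8 - 315/4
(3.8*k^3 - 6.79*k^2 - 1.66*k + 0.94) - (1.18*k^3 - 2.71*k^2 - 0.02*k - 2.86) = 2.62*k^3 - 4.08*k^2 - 1.64*k + 3.8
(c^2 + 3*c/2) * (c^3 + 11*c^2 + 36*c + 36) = c^5 + 25*c^4/2 + 105*c^3/2 + 90*c^2 + 54*c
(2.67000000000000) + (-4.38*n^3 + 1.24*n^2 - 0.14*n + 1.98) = -4.38*n^3 + 1.24*n^2 - 0.14*n + 4.65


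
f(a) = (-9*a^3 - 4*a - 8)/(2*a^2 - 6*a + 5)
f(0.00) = -1.60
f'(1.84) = 51.20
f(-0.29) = -0.96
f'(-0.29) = -1.90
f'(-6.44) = -4.08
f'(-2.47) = -3.14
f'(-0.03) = -2.57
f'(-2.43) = -3.12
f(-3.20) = 6.71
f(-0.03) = -1.52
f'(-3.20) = -3.46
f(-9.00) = 29.81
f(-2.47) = 4.29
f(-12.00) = 42.72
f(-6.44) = 19.13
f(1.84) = -97.68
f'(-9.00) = -4.25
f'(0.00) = -2.72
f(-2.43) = 4.17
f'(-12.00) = -4.34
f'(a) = (6 - 4*a)*(-9*a^3 - 4*a - 8)/(2*a^2 - 6*a + 5)^2 + (-27*a^2 - 4)/(2*a^2 - 6*a + 5) = (-18*a^4 + 108*a^3 - 127*a^2 + 32*a - 68)/(4*a^4 - 24*a^3 + 56*a^2 - 60*a + 25)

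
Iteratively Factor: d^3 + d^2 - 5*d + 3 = (d - 1)*(d^2 + 2*d - 3) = (d - 1)^2*(d + 3)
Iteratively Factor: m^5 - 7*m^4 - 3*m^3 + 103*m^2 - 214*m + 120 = (m - 1)*(m^4 - 6*m^3 - 9*m^2 + 94*m - 120) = (m - 5)*(m - 1)*(m^3 - m^2 - 14*m + 24) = (m - 5)*(m - 1)*(m + 4)*(m^2 - 5*m + 6) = (m - 5)*(m - 2)*(m - 1)*(m + 4)*(m - 3)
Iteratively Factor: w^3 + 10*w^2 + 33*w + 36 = (w + 3)*(w^2 + 7*w + 12) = (w + 3)^2*(w + 4)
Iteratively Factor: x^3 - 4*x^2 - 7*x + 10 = (x - 1)*(x^2 - 3*x - 10) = (x - 5)*(x - 1)*(x + 2)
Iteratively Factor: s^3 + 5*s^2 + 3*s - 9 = (s - 1)*(s^2 + 6*s + 9) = (s - 1)*(s + 3)*(s + 3)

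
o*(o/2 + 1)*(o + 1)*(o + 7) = o^4/2 + 5*o^3 + 23*o^2/2 + 7*o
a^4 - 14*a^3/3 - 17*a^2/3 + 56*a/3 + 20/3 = (a - 5)*(a - 2)*(a + 1/3)*(a + 2)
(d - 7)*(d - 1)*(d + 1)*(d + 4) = d^4 - 3*d^3 - 29*d^2 + 3*d + 28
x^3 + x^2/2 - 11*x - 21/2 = (x - 7/2)*(x + 1)*(x + 3)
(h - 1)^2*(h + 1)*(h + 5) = h^4 + 4*h^3 - 6*h^2 - 4*h + 5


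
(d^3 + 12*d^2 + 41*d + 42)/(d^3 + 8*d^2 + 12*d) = (d^2 + 10*d + 21)/(d*(d + 6))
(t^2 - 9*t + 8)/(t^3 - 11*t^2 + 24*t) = (t - 1)/(t*(t - 3))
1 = 1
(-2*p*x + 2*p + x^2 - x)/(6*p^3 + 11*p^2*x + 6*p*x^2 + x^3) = (-2*p*x + 2*p + x^2 - x)/(6*p^3 + 11*p^2*x + 6*p*x^2 + x^3)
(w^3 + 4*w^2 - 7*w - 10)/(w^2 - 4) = (w^2 + 6*w + 5)/(w + 2)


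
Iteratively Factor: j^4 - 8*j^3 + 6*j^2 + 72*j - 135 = (j + 3)*(j^3 - 11*j^2 + 39*j - 45) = (j - 5)*(j + 3)*(j^2 - 6*j + 9) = (j - 5)*(j - 3)*(j + 3)*(j - 3)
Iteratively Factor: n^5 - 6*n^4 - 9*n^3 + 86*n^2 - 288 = (n + 3)*(n^4 - 9*n^3 + 18*n^2 + 32*n - 96) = (n + 2)*(n + 3)*(n^3 - 11*n^2 + 40*n - 48) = (n - 4)*(n + 2)*(n + 3)*(n^2 - 7*n + 12) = (n - 4)^2*(n + 2)*(n + 3)*(n - 3)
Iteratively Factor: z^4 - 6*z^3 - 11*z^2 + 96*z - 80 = (z + 4)*(z^3 - 10*z^2 + 29*z - 20) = (z - 4)*(z + 4)*(z^2 - 6*z + 5) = (z - 4)*(z - 1)*(z + 4)*(z - 5)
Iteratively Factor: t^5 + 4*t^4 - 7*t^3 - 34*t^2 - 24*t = (t)*(t^4 + 4*t^3 - 7*t^2 - 34*t - 24) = t*(t + 4)*(t^3 - 7*t - 6) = t*(t + 2)*(t + 4)*(t^2 - 2*t - 3) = t*(t - 3)*(t + 2)*(t + 4)*(t + 1)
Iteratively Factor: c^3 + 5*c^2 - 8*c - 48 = (c + 4)*(c^2 + c - 12) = (c + 4)^2*(c - 3)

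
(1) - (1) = 0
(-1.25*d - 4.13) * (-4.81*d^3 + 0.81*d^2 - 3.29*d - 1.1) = 6.0125*d^4 + 18.8528*d^3 + 0.7672*d^2 + 14.9627*d + 4.543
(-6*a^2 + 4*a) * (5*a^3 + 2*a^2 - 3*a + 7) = -30*a^5 + 8*a^4 + 26*a^3 - 54*a^2 + 28*a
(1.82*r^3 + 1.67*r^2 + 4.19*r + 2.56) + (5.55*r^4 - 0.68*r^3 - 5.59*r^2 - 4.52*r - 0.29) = 5.55*r^4 + 1.14*r^3 - 3.92*r^2 - 0.329999999999999*r + 2.27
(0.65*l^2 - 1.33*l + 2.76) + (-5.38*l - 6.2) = 0.65*l^2 - 6.71*l - 3.44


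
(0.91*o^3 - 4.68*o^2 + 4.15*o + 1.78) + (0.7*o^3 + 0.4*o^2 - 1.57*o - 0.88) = 1.61*o^3 - 4.28*o^2 + 2.58*o + 0.9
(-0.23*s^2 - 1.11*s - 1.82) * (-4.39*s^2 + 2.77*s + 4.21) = 1.0097*s^4 + 4.2358*s^3 + 3.9468*s^2 - 9.7145*s - 7.6622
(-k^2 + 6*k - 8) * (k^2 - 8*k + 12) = -k^4 + 14*k^3 - 68*k^2 + 136*k - 96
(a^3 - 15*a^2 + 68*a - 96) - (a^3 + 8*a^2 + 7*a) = -23*a^2 + 61*a - 96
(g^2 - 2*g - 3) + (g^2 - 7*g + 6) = 2*g^2 - 9*g + 3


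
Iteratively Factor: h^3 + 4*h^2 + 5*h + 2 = (h + 1)*(h^2 + 3*h + 2) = (h + 1)*(h + 2)*(h + 1)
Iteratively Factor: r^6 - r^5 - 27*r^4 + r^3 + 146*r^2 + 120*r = (r + 1)*(r^5 - 2*r^4 - 25*r^3 + 26*r^2 + 120*r) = r*(r + 1)*(r^4 - 2*r^3 - 25*r^2 + 26*r + 120) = r*(r - 3)*(r + 1)*(r^3 + r^2 - 22*r - 40) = r*(r - 3)*(r + 1)*(r + 2)*(r^2 - r - 20) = r*(r - 3)*(r + 1)*(r + 2)*(r + 4)*(r - 5)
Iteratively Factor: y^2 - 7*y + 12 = (y - 3)*(y - 4)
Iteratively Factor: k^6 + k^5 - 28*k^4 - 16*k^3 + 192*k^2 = (k)*(k^5 + k^4 - 28*k^3 - 16*k^2 + 192*k) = k*(k - 3)*(k^4 + 4*k^3 - 16*k^2 - 64*k) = k*(k - 4)*(k - 3)*(k^3 + 8*k^2 + 16*k) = k*(k - 4)*(k - 3)*(k + 4)*(k^2 + 4*k) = k^2*(k - 4)*(k - 3)*(k + 4)*(k + 4)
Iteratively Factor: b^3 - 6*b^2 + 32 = (b + 2)*(b^2 - 8*b + 16) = (b - 4)*(b + 2)*(b - 4)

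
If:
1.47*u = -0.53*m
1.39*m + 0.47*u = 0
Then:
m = 0.00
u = 0.00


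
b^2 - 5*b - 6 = (b - 6)*(b + 1)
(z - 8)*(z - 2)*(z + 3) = z^3 - 7*z^2 - 14*z + 48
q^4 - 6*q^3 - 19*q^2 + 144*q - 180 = (q - 6)*(q - 3)*(q - 2)*(q + 5)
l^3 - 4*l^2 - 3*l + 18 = (l - 3)^2*(l + 2)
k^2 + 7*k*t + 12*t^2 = (k + 3*t)*(k + 4*t)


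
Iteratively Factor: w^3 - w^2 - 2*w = (w - 2)*(w^2 + w) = w*(w - 2)*(w + 1)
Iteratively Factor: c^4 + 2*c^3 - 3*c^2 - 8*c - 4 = (c + 1)*(c^3 + c^2 - 4*c - 4) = (c - 2)*(c + 1)*(c^2 + 3*c + 2) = (c - 2)*(c + 1)*(c + 2)*(c + 1)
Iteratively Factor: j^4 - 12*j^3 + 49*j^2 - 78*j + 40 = (j - 1)*(j^3 - 11*j^2 + 38*j - 40) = (j - 2)*(j - 1)*(j^2 - 9*j + 20) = (j - 5)*(j - 2)*(j - 1)*(j - 4)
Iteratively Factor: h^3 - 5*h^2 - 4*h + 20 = (h - 5)*(h^2 - 4) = (h - 5)*(h + 2)*(h - 2)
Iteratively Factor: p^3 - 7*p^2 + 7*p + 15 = (p + 1)*(p^2 - 8*p + 15) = (p - 5)*(p + 1)*(p - 3)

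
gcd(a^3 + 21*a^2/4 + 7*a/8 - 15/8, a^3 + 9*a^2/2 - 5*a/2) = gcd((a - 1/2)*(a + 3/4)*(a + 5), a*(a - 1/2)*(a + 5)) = a^2 + 9*a/2 - 5/2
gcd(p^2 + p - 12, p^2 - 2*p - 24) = p + 4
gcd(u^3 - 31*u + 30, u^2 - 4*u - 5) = u - 5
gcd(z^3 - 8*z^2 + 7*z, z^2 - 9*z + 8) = z - 1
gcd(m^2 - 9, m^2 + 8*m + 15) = m + 3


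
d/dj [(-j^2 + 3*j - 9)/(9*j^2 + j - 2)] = (-28*j^2 + 166*j + 3)/(81*j^4 + 18*j^3 - 35*j^2 - 4*j + 4)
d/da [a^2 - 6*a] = 2*a - 6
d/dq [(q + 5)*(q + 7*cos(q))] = q - (q + 5)*(7*sin(q) - 1) + 7*cos(q)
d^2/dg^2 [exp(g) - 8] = exp(g)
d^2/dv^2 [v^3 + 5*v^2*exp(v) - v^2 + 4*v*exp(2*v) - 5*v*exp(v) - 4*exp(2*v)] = 5*v^2*exp(v) + 16*v*exp(2*v) + 15*v*exp(v) + 6*v - 2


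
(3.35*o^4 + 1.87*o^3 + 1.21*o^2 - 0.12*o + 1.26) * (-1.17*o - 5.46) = -3.9195*o^5 - 20.4789*o^4 - 11.6259*o^3 - 6.4662*o^2 - 0.819*o - 6.8796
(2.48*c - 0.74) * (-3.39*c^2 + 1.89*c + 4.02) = -8.4072*c^3 + 7.1958*c^2 + 8.571*c - 2.9748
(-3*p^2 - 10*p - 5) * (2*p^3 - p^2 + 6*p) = -6*p^5 - 17*p^4 - 18*p^3 - 55*p^2 - 30*p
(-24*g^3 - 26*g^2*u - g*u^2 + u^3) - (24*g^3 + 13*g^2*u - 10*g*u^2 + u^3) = -48*g^3 - 39*g^2*u + 9*g*u^2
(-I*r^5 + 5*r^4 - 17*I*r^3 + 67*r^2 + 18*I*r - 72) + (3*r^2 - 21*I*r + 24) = -I*r^5 + 5*r^4 - 17*I*r^3 + 70*r^2 - 3*I*r - 48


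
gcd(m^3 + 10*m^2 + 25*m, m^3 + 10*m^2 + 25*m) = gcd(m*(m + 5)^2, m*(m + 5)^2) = m^3 + 10*m^2 + 25*m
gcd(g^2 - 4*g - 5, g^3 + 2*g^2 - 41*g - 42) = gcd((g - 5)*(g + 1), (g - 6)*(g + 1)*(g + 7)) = g + 1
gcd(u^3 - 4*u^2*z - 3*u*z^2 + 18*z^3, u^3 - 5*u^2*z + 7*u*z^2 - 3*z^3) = -u + 3*z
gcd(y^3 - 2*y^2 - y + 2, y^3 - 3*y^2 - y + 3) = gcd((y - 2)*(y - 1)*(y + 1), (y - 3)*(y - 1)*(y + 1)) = y^2 - 1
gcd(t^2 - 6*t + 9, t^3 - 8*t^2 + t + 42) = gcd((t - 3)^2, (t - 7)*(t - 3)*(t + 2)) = t - 3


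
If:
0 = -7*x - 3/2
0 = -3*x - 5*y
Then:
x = -3/14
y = 9/70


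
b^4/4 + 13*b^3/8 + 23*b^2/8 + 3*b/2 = b*(b/4 + 1)*(b + 1)*(b + 3/2)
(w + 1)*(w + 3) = w^2 + 4*w + 3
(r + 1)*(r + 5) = r^2 + 6*r + 5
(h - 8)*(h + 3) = h^2 - 5*h - 24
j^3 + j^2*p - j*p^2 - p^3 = (j - p)*(j + p)^2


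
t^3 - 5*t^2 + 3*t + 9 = (t - 3)^2*(t + 1)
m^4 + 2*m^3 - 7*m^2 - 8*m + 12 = (m - 2)*(m - 1)*(m + 2)*(m + 3)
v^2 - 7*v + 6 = (v - 6)*(v - 1)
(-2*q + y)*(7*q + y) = -14*q^2 + 5*q*y + y^2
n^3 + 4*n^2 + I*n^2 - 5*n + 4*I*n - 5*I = (n - 1)*(n + 5)*(n + I)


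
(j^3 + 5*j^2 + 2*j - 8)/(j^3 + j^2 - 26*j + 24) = (j^2 + 6*j + 8)/(j^2 + 2*j - 24)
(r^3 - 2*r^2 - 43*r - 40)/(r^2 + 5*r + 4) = (r^2 - 3*r - 40)/(r + 4)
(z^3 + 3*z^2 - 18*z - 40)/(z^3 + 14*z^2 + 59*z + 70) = (z - 4)/(z + 7)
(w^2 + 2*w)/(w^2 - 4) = w/(w - 2)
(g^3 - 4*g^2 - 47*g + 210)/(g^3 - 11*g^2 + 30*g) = (g + 7)/g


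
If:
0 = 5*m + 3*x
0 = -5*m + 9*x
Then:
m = 0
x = 0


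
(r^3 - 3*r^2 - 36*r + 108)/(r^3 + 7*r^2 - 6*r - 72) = (r - 6)/(r + 4)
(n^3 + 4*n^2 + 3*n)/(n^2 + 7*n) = (n^2 + 4*n + 3)/(n + 7)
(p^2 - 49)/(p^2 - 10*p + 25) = (p^2 - 49)/(p^2 - 10*p + 25)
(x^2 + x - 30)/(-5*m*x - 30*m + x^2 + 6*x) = (x - 5)/(-5*m + x)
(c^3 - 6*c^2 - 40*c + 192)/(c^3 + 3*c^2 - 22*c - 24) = (c - 8)/(c + 1)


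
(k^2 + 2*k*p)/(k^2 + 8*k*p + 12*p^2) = k/(k + 6*p)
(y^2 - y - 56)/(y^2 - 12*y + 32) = (y + 7)/(y - 4)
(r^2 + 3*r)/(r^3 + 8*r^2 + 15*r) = 1/(r + 5)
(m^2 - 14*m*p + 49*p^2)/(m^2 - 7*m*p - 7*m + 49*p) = (m - 7*p)/(m - 7)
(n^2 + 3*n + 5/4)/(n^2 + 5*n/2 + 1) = (n + 5/2)/(n + 2)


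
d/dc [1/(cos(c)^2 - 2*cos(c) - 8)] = 2*(cos(c) - 1)*sin(c)/(sin(c)^2 + 2*cos(c) + 7)^2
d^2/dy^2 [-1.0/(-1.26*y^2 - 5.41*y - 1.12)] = (-3.1752*y^2 - 13.6332*y + 1.0*(2.52*y + 5.41)*(5.04*y + 10.82) - 2.8224)/(1.26*y^2 + 5.41*y + 1.12)^3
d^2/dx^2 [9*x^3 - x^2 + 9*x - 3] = 54*x - 2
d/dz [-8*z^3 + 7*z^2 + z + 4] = -24*z^2 + 14*z + 1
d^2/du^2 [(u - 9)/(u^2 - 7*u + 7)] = 2*((16 - 3*u)*(u^2 - 7*u + 7) + (u - 9)*(2*u - 7)^2)/(u^2 - 7*u + 7)^3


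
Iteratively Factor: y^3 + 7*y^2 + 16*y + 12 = (y + 2)*(y^2 + 5*y + 6) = (y + 2)*(y + 3)*(y + 2)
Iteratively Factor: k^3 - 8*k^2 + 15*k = (k)*(k^2 - 8*k + 15) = k*(k - 5)*(k - 3)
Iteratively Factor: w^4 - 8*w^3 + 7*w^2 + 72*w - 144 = (w - 3)*(w^3 - 5*w^2 - 8*w + 48) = (w - 4)*(w - 3)*(w^2 - w - 12) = (w - 4)*(w - 3)*(w + 3)*(w - 4)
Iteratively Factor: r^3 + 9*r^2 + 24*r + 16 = (r + 1)*(r^2 + 8*r + 16) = (r + 1)*(r + 4)*(r + 4)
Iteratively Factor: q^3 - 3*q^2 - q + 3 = (q - 1)*(q^2 - 2*q - 3) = (q - 1)*(q + 1)*(q - 3)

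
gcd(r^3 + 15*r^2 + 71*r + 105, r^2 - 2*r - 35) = r + 5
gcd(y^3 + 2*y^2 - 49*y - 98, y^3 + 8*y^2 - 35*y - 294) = y + 7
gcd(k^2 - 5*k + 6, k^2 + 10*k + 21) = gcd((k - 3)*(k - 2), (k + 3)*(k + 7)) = 1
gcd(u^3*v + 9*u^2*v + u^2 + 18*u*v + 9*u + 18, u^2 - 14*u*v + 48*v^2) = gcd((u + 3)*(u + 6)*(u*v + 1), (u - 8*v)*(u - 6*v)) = 1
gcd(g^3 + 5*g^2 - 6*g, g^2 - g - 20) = 1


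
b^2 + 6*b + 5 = (b + 1)*(b + 5)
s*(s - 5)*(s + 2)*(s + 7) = s^4 + 4*s^3 - 31*s^2 - 70*s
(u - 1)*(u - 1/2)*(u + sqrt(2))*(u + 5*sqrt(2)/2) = u^4 - 3*u^3/2 + 7*sqrt(2)*u^3/2 - 21*sqrt(2)*u^2/4 + 11*u^2/2 - 15*u/2 + 7*sqrt(2)*u/4 + 5/2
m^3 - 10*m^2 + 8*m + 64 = (m - 8)*(m - 4)*(m + 2)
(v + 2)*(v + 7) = v^2 + 9*v + 14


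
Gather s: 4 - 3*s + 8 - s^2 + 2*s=-s^2 - s + 12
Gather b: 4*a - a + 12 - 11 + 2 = 3*a + 3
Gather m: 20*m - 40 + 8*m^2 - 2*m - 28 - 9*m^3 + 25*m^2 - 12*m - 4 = -9*m^3 + 33*m^2 + 6*m - 72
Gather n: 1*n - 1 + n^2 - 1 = n^2 + n - 2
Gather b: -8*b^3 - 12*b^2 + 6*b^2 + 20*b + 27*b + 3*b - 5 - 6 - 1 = -8*b^3 - 6*b^2 + 50*b - 12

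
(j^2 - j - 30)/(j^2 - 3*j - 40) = (j - 6)/(j - 8)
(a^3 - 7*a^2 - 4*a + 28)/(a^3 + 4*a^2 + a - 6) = (a^2 - 9*a + 14)/(a^2 + 2*a - 3)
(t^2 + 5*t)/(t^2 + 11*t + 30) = t/(t + 6)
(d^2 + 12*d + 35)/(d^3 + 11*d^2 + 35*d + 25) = (d + 7)/(d^2 + 6*d + 5)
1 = 1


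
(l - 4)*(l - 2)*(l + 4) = l^3 - 2*l^2 - 16*l + 32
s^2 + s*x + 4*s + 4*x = (s + 4)*(s + x)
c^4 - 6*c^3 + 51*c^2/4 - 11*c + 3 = (c - 2)^2*(c - 3/2)*(c - 1/2)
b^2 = b^2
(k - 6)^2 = k^2 - 12*k + 36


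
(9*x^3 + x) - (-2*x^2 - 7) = 9*x^3 + 2*x^2 + x + 7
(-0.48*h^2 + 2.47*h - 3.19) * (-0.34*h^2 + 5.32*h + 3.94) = 0.1632*h^4 - 3.3934*h^3 + 12.3338*h^2 - 7.239*h - 12.5686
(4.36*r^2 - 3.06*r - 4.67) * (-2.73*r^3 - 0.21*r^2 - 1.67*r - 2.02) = -11.9028*r^5 + 7.4382*r^4 + 6.1105*r^3 - 2.7163*r^2 + 13.9801*r + 9.4334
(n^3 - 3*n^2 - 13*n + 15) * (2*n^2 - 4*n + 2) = 2*n^5 - 10*n^4 - 12*n^3 + 76*n^2 - 86*n + 30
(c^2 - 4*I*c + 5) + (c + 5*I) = c^2 + c - 4*I*c + 5 + 5*I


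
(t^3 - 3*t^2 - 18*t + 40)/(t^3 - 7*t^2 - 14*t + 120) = (t - 2)/(t - 6)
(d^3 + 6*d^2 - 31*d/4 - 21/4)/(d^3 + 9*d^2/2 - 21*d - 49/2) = (4*d^2 - 4*d - 3)/(2*(2*d^2 - 5*d - 7))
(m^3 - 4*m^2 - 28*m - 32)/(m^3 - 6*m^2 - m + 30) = (m^2 - 6*m - 16)/(m^2 - 8*m + 15)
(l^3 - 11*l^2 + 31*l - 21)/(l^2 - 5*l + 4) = (l^2 - 10*l + 21)/(l - 4)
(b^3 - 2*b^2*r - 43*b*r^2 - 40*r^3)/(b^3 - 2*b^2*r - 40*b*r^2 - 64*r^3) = (b^2 + 6*b*r + 5*r^2)/(b^2 + 6*b*r + 8*r^2)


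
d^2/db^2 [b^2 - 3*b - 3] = 2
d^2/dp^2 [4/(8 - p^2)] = 8*(-3*p^2 - 8)/(p^2 - 8)^3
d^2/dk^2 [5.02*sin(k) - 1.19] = -5.02*sin(k)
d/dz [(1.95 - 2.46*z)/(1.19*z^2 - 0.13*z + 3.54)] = (2.9274*z^2 - 4.641*z - 8.4549)/(1.4161*z^4 - 0.3094*z^3 + 8.4421*z^2 - 0.9204*z + 12.5316)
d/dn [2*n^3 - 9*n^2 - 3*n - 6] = 6*n^2 - 18*n - 3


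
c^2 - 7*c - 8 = (c - 8)*(c + 1)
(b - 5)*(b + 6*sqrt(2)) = b^2 - 5*b + 6*sqrt(2)*b - 30*sqrt(2)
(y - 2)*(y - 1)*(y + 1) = y^3 - 2*y^2 - y + 2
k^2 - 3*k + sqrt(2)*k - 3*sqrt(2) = (k - 3)*(k + sqrt(2))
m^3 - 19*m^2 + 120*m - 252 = (m - 7)*(m - 6)^2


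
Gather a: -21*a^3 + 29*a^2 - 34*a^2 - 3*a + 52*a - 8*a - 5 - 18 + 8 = -21*a^3 - 5*a^2 + 41*a - 15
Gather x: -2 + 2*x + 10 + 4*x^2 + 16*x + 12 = 4*x^2 + 18*x + 20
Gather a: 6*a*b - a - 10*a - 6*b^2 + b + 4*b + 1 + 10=a*(6*b - 11) - 6*b^2 + 5*b + 11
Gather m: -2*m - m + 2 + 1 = 3 - 3*m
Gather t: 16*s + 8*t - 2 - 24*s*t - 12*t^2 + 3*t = 16*s - 12*t^2 + t*(11 - 24*s) - 2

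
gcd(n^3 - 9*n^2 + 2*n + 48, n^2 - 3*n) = n - 3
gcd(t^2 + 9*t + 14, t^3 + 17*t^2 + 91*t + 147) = t + 7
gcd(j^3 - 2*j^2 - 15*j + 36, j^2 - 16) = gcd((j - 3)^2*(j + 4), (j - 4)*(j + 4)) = j + 4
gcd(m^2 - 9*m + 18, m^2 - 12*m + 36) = m - 6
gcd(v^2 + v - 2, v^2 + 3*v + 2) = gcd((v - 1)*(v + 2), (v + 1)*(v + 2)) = v + 2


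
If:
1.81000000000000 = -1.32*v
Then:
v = -1.37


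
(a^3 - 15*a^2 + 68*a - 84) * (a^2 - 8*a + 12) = a^5 - 23*a^4 + 200*a^3 - 808*a^2 + 1488*a - 1008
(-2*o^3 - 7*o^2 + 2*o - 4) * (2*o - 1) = -4*o^4 - 12*o^3 + 11*o^2 - 10*o + 4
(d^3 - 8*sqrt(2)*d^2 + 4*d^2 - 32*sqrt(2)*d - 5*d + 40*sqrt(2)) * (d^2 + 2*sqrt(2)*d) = d^5 - 6*sqrt(2)*d^4 + 4*d^4 - 37*d^3 - 24*sqrt(2)*d^3 - 128*d^2 + 30*sqrt(2)*d^2 + 160*d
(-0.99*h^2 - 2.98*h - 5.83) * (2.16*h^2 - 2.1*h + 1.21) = -2.1384*h^4 - 4.3578*h^3 - 7.5327*h^2 + 8.6372*h - 7.0543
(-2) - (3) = -5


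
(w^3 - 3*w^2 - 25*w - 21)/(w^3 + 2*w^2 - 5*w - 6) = (w - 7)/(w - 2)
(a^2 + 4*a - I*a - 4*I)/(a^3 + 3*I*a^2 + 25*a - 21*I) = (a + 4)/(a^2 + 4*I*a + 21)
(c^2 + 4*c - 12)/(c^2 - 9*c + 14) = (c + 6)/(c - 7)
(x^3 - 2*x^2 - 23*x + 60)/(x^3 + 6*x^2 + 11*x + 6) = (x^3 - 2*x^2 - 23*x + 60)/(x^3 + 6*x^2 + 11*x + 6)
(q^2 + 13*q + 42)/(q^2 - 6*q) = (q^2 + 13*q + 42)/(q*(q - 6))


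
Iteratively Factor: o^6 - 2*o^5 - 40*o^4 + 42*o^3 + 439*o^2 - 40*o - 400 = (o - 1)*(o^5 - o^4 - 41*o^3 + o^2 + 440*o + 400) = (o - 1)*(o + 4)*(o^4 - 5*o^3 - 21*o^2 + 85*o + 100) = (o - 1)*(o + 4)^2*(o^3 - 9*o^2 + 15*o + 25) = (o - 5)*(o - 1)*(o + 4)^2*(o^2 - 4*o - 5) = (o - 5)^2*(o - 1)*(o + 4)^2*(o + 1)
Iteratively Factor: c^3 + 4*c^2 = (c + 4)*(c^2) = c*(c + 4)*(c)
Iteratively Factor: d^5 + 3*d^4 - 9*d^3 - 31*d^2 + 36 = (d + 3)*(d^4 - 9*d^2 - 4*d + 12) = (d + 2)*(d + 3)*(d^3 - 2*d^2 - 5*d + 6) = (d + 2)^2*(d + 3)*(d^2 - 4*d + 3) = (d - 3)*(d + 2)^2*(d + 3)*(d - 1)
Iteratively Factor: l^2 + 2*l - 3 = (l + 3)*(l - 1)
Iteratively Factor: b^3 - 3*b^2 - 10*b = (b)*(b^2 - 3*b - 10) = b*(b - 5)*(b + 2)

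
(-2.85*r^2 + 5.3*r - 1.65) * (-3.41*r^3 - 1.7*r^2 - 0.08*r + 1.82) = 9.7185*r^5 - 13.228*r^4 - 3.1555*r^3 - 2.806*r^2 + 9.778*r - 3.003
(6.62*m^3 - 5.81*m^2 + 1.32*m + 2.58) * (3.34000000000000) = 22.1108*m^3 - 19.4054*m^2 + 4.4088*m + 8.6172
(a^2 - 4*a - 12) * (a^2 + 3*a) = a^4 - a^3 - 24*a^2 - 36*a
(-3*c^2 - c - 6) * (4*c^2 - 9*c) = -12*c^4 + 23*c^3 - 15*c^2 + 54*c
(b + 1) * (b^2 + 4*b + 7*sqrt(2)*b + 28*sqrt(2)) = b^3 + 5*b^2 + 7*sqrt(2)*b^2 + 4*b + 35*sqrt(2)*b + 28*sqrt(2)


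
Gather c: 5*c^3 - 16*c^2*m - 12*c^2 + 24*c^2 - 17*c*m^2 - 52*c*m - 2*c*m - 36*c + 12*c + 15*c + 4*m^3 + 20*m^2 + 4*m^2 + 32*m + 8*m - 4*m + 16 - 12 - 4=5*c^3 + c^2*(12 - 16*m) + c*(-17*m^2 - 54*m - 9) + 4*m^3 + 24*m^2 + 36*m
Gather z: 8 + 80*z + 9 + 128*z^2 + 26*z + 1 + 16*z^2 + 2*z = 144*z^2 + 108*z + 18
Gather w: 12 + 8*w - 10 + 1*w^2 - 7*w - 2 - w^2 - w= 0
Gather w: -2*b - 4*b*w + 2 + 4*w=-2*b + w*(4 - 4*b) + 2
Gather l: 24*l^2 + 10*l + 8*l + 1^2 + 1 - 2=24*l^2 + 18*l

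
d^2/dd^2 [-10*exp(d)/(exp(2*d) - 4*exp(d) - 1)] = 10*(8*(exp(d) - 2)^2*exp(2*d) + 4*(2*exp(d) - 3)*(-exp(2*d) + 4*exp(d) + 1)*exp(d) + (-exp(2*d) + 4*exp(d) + 1)^2)*exp(d)/(-exp(2*d) + 4*exp(d) + 1)^3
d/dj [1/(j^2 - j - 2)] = (1 - 2*j)/(-j^2 + j + 2)^2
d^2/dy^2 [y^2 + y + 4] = 2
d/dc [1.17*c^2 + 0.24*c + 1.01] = 2.34*c + 0.24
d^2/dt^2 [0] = 0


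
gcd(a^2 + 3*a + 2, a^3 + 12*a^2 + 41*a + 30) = a + 1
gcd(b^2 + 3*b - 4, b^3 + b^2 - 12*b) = b + 4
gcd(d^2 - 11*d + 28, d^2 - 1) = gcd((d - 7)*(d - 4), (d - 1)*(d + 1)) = 1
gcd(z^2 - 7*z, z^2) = z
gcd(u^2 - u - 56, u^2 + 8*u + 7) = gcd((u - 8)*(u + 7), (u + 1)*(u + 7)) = u + 7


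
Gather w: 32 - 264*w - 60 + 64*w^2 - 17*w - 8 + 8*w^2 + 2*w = 72*w^2 - 279*w - 36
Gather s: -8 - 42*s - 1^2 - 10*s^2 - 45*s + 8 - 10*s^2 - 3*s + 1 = -20*s^2 - 90*s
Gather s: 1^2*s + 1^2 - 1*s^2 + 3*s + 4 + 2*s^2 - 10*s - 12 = s^2 - 6*s - 7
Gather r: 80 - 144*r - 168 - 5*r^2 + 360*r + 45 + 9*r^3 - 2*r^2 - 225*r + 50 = 9*r^3 - 7*r^2 - 9*r + 7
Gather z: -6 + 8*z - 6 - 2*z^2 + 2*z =-2*z^2 + 10*z - 12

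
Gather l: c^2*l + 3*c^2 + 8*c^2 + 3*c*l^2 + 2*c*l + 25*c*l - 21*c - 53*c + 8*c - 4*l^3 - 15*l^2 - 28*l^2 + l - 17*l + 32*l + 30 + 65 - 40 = 11*c^2 - 66*c - 4*l^3 + l^2*(3*c - 43) + l*(c^2 + 27*c + 16) + 55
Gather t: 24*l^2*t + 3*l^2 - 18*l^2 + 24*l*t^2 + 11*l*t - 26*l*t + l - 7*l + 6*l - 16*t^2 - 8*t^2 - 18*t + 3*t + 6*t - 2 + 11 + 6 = -15*l^2 + t^2*(24*l - 24) + t*(24*l^2 - 15*l - 9) + 15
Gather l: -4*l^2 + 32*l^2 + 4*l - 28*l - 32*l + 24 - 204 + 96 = 28*l^2 - 56*l - 84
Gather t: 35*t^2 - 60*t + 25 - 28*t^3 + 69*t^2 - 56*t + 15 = -28*t^3 + 104*t^2 - 116*t + 40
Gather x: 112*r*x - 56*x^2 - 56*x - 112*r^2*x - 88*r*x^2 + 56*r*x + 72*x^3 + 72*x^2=72*x^3 + x^2*(16 - 88*r) + x*(-112*r^2 + 168*r - 56)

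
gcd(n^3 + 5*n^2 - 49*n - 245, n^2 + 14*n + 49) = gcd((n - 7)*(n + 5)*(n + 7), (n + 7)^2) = n + 7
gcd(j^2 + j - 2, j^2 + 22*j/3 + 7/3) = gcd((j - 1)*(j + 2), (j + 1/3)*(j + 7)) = 1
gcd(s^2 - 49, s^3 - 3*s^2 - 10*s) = 1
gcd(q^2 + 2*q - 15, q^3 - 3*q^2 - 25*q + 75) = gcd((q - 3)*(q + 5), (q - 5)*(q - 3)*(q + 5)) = q^2 + 2*q - 15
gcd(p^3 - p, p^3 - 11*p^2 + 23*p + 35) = p + 1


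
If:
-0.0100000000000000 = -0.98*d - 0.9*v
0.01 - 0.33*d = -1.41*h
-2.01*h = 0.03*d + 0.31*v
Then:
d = 0.07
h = 0.01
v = -0.06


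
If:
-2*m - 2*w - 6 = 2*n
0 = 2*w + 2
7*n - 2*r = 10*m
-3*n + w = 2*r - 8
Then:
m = -27/20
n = -13/20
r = 179/40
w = -1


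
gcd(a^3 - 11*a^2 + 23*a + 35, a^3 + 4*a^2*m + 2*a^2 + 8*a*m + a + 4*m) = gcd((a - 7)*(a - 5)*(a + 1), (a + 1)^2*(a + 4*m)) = a + 1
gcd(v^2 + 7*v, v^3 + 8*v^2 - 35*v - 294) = v + 7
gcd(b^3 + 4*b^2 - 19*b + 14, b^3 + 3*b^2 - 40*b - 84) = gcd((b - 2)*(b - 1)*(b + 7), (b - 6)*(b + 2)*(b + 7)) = b + 7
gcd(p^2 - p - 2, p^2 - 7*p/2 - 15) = 1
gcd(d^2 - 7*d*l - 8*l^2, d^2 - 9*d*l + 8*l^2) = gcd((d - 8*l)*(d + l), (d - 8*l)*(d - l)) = d - 8*l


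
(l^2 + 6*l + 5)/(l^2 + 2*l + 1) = (l + 5)/(l + 1)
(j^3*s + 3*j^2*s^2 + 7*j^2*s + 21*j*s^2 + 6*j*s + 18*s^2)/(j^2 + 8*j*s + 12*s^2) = s*(j^3 + 3*j^2*s + 7*j^2 + 21*j*s + 6*j + 18*s)/(j^2 + 8*j*s + 12*s^2)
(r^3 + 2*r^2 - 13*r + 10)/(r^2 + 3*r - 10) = r - 1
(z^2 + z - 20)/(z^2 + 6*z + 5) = (z - 4)/(z + 1)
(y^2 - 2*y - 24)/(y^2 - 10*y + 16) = (y^2 - 2*y - 24)/(y^2 - 10*y + 16)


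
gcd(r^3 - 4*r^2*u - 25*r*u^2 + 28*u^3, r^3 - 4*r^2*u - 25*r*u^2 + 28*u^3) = r^3 - 4*r^2*u - 25*r*u^2 + 28*u^3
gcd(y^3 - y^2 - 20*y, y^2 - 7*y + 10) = y - 5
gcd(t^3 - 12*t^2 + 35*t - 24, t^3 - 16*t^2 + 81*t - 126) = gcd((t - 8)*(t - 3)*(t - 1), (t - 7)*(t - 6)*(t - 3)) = t - 3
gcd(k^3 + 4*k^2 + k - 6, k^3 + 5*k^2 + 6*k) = k^2 + 5*k + 6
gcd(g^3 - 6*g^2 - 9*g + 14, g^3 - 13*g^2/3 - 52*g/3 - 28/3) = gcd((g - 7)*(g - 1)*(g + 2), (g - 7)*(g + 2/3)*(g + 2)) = g^2 - 5*g - 14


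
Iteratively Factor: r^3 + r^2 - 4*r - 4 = (r + 1)*(r^2 - 4) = (r - 2)*(r + 1)*(r + 2)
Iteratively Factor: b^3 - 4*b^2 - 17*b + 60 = (b + 4)*(b^2 - 8*b + 15) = (b - 3)*(b + 4)*(b - 5)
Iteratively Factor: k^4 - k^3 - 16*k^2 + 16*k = (k + 4)*(k^3 - 5*k^2 + 4*k) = (k - 1)*(k + 4)*(k^2 - 4*k) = k*(k - 1)*(k + 4)*(k - 4)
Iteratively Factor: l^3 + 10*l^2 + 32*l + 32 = (l + 4)*(l^2 + 6*l + 8) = (l + 2)*(l + 4)*(l + 4)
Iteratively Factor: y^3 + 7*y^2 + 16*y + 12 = (y + 2)*(y^2 + 5*y + 6) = (y + 2)*(y + 3)*(y + 2)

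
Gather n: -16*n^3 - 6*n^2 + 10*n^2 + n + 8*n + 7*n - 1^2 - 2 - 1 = -16*n^3 + 4*n^2 + 16*n - 4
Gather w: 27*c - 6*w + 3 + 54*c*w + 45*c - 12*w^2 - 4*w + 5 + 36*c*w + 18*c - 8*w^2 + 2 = 90*c - 20*w^2 + w*(90*c - 10) + 10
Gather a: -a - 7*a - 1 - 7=-8*a - 8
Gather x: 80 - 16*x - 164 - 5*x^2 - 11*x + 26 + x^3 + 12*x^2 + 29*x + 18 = x^3 + 7*x^2 + 2*x - 40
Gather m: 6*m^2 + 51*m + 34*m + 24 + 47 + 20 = 6*m^2 + 85*m + 91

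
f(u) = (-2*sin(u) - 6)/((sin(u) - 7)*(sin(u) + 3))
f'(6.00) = 0.04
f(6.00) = 0.27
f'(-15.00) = -0.03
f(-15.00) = 0.26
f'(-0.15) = 0.04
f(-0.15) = 0.28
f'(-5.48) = 0.04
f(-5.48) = 0.32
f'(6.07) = 0.04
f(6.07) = 0.28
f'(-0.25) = 0.04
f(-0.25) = 0.28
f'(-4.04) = -0.03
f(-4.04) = 0.32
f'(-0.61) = 0.03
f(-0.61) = 0.26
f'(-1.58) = -0.00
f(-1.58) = 0.25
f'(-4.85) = 0.01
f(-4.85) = 0.33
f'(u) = -(-2*sin(u) - 6)*cos(u)/((sin(u) - 7)*(sin(u) + 3)^2) - (-2*sin(u) - 6)*cos(u)/((sin(u) - 7)^2*(sin(u) + 3)) - 2*cos(u)/((sin(u) - 7)*(sin(u) + 3))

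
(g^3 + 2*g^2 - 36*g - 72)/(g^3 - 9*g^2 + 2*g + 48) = (g^2 - 36)/(g^2 - 11*g + 24)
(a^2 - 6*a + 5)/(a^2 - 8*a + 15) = (a - 1)/(a - 3)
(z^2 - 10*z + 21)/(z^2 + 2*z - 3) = (z^2 - 10*z + 21)/(z^2 + 2*z - 3)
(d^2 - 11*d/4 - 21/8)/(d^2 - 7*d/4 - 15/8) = (2*d - 7)/(2*d - 5)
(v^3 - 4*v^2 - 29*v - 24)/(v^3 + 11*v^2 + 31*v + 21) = (v - 8)/(v + 7)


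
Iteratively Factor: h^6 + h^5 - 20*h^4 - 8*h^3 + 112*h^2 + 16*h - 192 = (h - 3)*(h^5 + 4*h^4 - 8*h^3 - 32*h^2 + 16*h + 64) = (h - 3)*(h + 2)*(h^4 + 2*h^3 - 12*h^2 - 8*h + 32) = (h - 3)*(h - 2)*(h + 2)*(h^3 + 4*h^2 - 4*h - 16) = (h - 3)*(h - 2)*(h + 2)^2*(h^2 + 2*h - 8) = (h - 3)*(h - 2)^2*(h + 2)^2*(h + 4)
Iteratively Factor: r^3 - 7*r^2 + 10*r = (r - 2)*(r^2 - 5*r) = r*(r - 2)*(r - 5)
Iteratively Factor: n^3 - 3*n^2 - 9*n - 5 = (n - 5)*(n^2 + 2*n + 1) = (n - 5)*(n + 1)*(n + 1)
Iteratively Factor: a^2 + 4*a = (a)*(a + 4)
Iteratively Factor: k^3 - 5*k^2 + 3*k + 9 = (k - 3)*(k^2 - 2*k - 3) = (k - 3)*(k + 1)*(k - 3)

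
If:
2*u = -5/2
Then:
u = -5/4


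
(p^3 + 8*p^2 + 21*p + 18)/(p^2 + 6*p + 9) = p + 2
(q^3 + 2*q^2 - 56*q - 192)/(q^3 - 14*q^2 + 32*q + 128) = (q^2 + 10*q + 24)/(q^2 - 6*q - 16)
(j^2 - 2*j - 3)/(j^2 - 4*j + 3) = (j + 1)/(j - 1)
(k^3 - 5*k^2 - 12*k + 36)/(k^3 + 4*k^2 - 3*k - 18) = (k - 6)/(k + 3)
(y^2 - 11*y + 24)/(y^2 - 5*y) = (y^2 - 11*y + 24)/(y*(y - 5))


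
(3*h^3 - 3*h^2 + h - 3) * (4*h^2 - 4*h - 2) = 12*h^5 - 24*h^4 + 10*h^3 - 10*h^2 + 10*h + 6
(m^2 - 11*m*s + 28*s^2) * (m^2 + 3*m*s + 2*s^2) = m^4 - 8*m^3*s - 3*m^2*s^2 + 62*m*s^3 + 56*s^4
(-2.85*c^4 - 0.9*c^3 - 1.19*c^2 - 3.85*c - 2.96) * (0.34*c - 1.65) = -0.969*c^5 + 4.3965*c^4 + 1.0804*c^3 + 0.6545*c^2 + 5.3461*c + 4.884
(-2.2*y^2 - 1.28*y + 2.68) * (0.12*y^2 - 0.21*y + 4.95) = -0.264*y^4 + 0.3084*y^3 - 10.2996*y^2 - 6.8988*y + 13.266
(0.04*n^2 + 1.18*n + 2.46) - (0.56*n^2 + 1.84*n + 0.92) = -0.52*n^2 - 0.66*n + 1.54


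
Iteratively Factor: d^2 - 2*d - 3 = (d - 3)*(d + 1)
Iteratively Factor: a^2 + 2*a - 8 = (a - 2)*(a + 4)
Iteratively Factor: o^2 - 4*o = (o - 4)*(o)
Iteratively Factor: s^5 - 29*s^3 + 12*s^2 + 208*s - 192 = (s - 1)*(s^4 + s^3 - 28*s^2 - 16*s + 192) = (s - 4)*(s - 1)*(s^3 + 5*s^2 - 8*s - 48) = (s - 4)*(s - 3)*(s - 1)*(s^2 + 8*s + 16) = (s - 4)*(s - 3)*(s - 1)*(s + 4)*(s + 4)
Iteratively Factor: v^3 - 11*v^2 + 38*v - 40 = (v - 4)*(v^2 - 7*v + 10) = (v - 5)*(v - 4)*(v - 2)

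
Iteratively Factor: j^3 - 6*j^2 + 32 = (j + 2)*(j^2 - 8*j + 16) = (j - 4)*(j + 2)*(j - 4)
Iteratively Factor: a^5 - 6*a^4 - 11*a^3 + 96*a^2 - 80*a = (a + 4)*(a^4 - 10*a^3 + 29*a^2 - 20*a) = (a - 4)*(a + 4)*(a^3 - 6*a^2 + 5*a) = (a - 5)*(a - 4)*(a + 4)*(a^2 - a) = (a - 5)*(a - 4)*(a - 1)*(a + 4)*(a)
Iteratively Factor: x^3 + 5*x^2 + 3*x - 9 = (x - 1)*(x^2 + 6*x + 9) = (x - 1)*(x + 3)*(x + 3)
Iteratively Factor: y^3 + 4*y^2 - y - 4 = (y + 4)*(y^2 - 1) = (y - 1)*(y + 4)*(y + 1)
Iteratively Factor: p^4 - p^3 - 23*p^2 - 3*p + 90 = (p - 2)*(p^3 + p^2 - 21*p - 45) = (p - 2)*(p + 3)*(p^2 - 2*p - 15) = (p - 5)*(p - 2)*(p + 3)*(p + 3)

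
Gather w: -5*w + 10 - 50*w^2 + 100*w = -50*w^2 + 95*w + 10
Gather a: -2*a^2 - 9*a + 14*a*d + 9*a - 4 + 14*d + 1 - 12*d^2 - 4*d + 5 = -2*a^2 + 14*a*d - 12*d^2 + 10*d + 2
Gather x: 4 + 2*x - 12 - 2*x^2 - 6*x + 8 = -2*x^2 - 4*x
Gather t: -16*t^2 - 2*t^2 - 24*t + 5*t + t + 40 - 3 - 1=-18*t^2 - 18*t + 36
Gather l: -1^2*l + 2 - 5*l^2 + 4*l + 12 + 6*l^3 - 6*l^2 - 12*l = 6*l^3 - 11*l^2 - 9*l + 14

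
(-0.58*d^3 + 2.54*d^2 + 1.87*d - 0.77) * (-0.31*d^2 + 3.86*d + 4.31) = 0.1798*d^5 - 3.0262*d^4 + 6.7249*d^3 + 18.4043*d^2 + 5.0875*d - 3.3187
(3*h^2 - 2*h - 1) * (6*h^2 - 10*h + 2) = 18*h^4 - 42*h^3 + 20*h^2 + 6*h - 2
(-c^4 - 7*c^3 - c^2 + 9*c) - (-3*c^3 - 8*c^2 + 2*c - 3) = -c^4 - 4*c^3 + 7*c^2 + 7*c + 3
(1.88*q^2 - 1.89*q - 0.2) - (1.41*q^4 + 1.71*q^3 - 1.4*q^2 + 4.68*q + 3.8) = -1.41*q^4 - 1.71*q^3 + 3.28*q^2 - 6.57*q - 4.0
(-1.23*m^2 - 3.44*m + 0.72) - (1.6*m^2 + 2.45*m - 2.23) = -2.83*m^2 - 5.89*m + 2.95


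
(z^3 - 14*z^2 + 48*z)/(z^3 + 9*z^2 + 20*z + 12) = z*(z^2 - 14*z + 48)/(z^3 + 9*z^2 + 20*z + 12)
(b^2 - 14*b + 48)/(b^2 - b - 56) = (b - 6)/(b + 7)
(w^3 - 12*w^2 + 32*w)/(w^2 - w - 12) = w*(w - 8)/(w + 3)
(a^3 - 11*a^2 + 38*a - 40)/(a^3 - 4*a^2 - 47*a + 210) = (a^2 - 6*a + 8)/(a^2 + a - 42)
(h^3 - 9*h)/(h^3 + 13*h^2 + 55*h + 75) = h*(h - 3)/(h^2 + 10*h + 25)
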